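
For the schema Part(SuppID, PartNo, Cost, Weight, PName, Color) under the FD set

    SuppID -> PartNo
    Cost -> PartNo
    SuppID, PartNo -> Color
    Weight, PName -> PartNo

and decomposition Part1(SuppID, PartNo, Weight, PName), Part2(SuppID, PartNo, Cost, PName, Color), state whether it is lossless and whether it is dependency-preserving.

Lossless test: (SuppID, PartNo, PName)⁺ = {SuppID, PartNo, PName, Color}, which is a superkey of neither fragment — lossy.
Dependency preservation: every FD's attributes lie within a single fragment, so each can be enforced locally — preserved.

lossy but dependency-preserving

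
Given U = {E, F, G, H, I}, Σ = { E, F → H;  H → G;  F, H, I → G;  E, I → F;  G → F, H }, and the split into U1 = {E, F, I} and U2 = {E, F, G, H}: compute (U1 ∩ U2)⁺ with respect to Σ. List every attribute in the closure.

E, F, G, H

U1 ∩ U2 = {E, F}.
E, F → H applies, adding H
H → G applies, adding G
Closure: {E, F, G, H}.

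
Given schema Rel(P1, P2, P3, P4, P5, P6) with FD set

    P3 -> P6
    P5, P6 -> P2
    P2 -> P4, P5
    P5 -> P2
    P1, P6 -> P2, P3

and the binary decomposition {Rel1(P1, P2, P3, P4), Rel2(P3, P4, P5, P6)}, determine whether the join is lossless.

No

Common attributes: Rel1 ∩ Rel2 = {P3, P4}.
Closure of {P3, P4}: P3 → P6 applies, adding P6. So (P3, P4)⁺ = {P3, P4, P6}.
The closure contains neither all of Rel1 = {P1, P2, P3, P4} nor all of Rel2 = {P3, P4, P5, P6}, so the common attributes are not a superkey of either fragment. The join is lossy.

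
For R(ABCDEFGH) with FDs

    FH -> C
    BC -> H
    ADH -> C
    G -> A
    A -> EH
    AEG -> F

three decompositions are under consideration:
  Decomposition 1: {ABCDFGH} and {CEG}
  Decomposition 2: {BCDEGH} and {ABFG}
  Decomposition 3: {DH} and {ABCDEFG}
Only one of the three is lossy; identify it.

Decomposition 3

Decomposition 1: common = {CG}, closure = {ACEFGH} → lossless.
Decomposition 2: common = {BG}, closure = {ABCEFGH} → lossless.
Decomposition 3: common = {D}, closure = {D} → lossy.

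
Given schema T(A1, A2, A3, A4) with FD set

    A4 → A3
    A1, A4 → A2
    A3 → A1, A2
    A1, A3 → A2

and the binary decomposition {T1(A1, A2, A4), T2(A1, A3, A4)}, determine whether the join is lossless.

Common attributes: T1 ∩ T2 = {A1, A4}.
Closure of {A1, A4}: A4 → A3 applies, adding A3; A1, A4 → A2 applies, adding A2. So (A1, A4)⁺ = {A1, A2, A3, A4}.
This closure contains every attribute of T1, so T1 ∩ T2 → T1. The join is lossless.

Yes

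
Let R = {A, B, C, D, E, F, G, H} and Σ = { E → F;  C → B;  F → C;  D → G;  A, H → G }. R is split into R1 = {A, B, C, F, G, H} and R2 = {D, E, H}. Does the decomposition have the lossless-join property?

No

Common attributes: R1 ∩ R2 = {H}.
No dependency enlarges {H}, so (H)⁺ = {H}.
The closure contains neither all of R1 = {A, B, C, F, G, H} nor all of R2 = {D, E, H}, so the common attributes are not a superkey of either fragment. The join is lossy.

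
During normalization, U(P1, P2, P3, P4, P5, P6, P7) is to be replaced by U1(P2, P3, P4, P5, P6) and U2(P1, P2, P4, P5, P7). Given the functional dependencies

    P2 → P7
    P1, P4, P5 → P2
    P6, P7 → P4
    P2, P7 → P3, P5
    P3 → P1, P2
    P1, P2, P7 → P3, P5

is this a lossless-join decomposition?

Yes

Common attributes: U1 ∩ U2 = {P2, P4, P5}.
Closure of {P2, P4, P5}: P2 → P7 applies, adding P7; P2, P7 → P3, P5 applies, adding P3; P3 → P1, P2 applies, adding P1. So (P2, P4, P5)⁺ = {P1, P2, P3, P4, P5, P7}.
This closure contains every attribute of U2, so U1 ∩ U2 → U2. The join is lossless.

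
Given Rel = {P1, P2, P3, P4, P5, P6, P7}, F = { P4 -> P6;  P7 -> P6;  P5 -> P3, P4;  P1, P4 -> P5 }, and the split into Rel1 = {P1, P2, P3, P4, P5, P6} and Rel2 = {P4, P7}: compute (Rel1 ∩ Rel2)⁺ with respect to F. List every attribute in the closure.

P4, P6

Rel1 ∩ Rel2 = {P4}.
P4 → P6 applies, adding P6
Closure: {P4, P6}.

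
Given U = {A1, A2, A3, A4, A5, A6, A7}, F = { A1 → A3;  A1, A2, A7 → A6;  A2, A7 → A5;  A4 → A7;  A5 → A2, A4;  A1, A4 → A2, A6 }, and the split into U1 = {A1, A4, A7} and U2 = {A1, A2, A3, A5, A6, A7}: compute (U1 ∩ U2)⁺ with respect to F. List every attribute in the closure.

A1, A3, A7

U1 ∩ U2 = {A1, A7}.
A1 → A3 applies, adding A3
Closure: {A1, A3, A7}.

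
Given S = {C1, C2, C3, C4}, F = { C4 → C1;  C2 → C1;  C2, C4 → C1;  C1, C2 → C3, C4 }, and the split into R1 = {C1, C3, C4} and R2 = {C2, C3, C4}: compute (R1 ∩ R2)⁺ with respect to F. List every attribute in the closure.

C1, C3, C4

R1 ∩ R2 = {C3, C4}.
C4 → C1 applies, adding C1
Closure: {C1, C3, C4}.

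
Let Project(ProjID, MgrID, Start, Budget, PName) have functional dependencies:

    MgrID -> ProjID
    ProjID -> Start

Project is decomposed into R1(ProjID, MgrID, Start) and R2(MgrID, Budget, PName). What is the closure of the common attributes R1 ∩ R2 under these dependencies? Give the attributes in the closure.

R1 ∩ R2 = {MgrID}.
MgrID → ProjID applies, adding ProjID
ProjID → Start applies, adding Start
Closure: {ProjID, MgrID, Start}.

ProjID, MgrID, Start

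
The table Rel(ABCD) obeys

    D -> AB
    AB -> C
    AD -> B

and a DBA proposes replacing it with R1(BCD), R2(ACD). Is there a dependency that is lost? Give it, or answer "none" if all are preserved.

Check AB → C: no single fragment contains all of {ABC}, and the restricted closure of {AB} across the fragments never reaches {C}.
D → AB is preserved.
AD → B is preserved.

AB -> C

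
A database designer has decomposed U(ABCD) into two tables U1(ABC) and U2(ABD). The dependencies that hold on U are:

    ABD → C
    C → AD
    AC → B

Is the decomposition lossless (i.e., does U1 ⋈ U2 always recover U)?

No

Common attributes: U1 ∩ U2 = {AB}.
No dependency enlarges {AB}, so (AB)⁺ = {AB}.
The closure contains neither all of U1 = {ABC} nor all of U2 = {ABD}, so the common attributes are not a superkey of either fragment. The join is lossy.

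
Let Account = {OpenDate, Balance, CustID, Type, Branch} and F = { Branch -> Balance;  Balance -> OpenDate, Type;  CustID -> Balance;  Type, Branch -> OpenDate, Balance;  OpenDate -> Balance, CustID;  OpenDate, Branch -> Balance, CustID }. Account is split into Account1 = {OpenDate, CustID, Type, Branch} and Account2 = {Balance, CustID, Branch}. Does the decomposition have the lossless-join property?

Common attributes: Account1 ∩ Account2 = {CustID, Branch}.
Closure of {CustID, Branch}: Branch → Balance applies, adding Balance; Balance → OpenDate, Type applies, adding OpenDate, Type. So (CustID, Branch)⁺ = {OpenDate, Balance, CustID, Type, Branch}.
This closure contains every attribute of Account1, so Account1 ∩ Account2 → Account1. The join is lossless.

Yes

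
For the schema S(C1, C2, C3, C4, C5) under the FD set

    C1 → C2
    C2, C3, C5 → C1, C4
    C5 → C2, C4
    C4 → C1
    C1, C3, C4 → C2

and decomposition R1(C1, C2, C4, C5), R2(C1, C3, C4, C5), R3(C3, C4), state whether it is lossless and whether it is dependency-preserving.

Lossless test (chase): Rows 1 and 2 agree on C1; apply C1→C2 and equate their C2 entries. Rows 1 and 3 agree on C4; apply C4→C1 and equate their C1 entries. Rows 2 and 3 agree on C1, C3, C4; apply C1, C3, C4→C2 and equate their C2 entries. Row 2 is now all distinguished symbols — the join is lossless.
Dependency preservation: C2, C3, C5 → C1, C4; C1, C3, C4 → C2 are not contained in any single fragment, but the restricted closure of each left-hand side across the fragments still reaches the right-hand side; the remaining FDs each lie inside some fragment. All dependencies are preserved.

lossless and dependency-preserving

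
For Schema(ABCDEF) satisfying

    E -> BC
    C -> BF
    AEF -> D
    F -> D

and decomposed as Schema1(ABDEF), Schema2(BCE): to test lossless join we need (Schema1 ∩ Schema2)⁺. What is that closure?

BCDEF

Schema1 ∩ Schema2 = {BE}.
E → BC applies, adding C
C → BF applies, adding F
F → D applies, adding D
Closure: {BCDEF}.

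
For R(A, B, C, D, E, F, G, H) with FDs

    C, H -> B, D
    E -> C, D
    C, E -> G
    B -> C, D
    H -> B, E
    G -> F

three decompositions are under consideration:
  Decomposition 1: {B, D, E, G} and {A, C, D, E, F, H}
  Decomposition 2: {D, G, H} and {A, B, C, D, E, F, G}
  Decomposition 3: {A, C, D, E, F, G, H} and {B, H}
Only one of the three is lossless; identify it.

Decomposition 1: common = {D, E}, closure = {C, D, E, F, G} → lossy.
Decomposition 2: common = {D, G}, closure = {D, F, G} → lossy.
Decomposition 3: common = {H}, closure = {B, C, D, E, F, G, H} → lossless.

Decomposition 3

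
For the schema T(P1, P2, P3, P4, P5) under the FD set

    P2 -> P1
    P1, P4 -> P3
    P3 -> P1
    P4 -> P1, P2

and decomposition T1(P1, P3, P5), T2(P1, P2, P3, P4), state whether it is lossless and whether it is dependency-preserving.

Lossless test: (P1, P3)⁺ = {P1, P3}, which is a superkey of neither fragment — lossy.
Dependency preservation: every FD's attributes lie within a single fragment, so each can be enforced locally — preserved.

lossy but dependency-preserving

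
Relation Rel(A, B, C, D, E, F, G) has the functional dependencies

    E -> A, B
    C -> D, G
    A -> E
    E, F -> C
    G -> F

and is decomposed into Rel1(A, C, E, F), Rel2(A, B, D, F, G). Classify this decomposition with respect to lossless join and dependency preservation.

lossless but not dependency-preserving

Lossless test: (A, F)⁺ = {A, B, C, D, E, F, G}, which contains all of one fragment — lossless.
Dependency preservation: the restricted closure of {C} across the fragments never reaches {D, G}, so C → D, G cannot be enforced without a join — not preserved.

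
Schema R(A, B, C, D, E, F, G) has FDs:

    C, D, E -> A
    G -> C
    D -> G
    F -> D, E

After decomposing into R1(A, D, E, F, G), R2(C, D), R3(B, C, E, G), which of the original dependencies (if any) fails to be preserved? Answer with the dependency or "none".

C, D, E → A: restricted closure across fragments reaches A.
G → C lies within R3.
D → G lies within R1.
F → D, E lies within R1.
Every dependency is enforceable on the fragments, so the decomposition is dependency-preserving.

none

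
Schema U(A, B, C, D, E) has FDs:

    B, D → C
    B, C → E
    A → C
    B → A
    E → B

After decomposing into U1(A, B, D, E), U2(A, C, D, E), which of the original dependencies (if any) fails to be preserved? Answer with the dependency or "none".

none

B, D → C: restricted closure across fragments reaches C.
B, C → E: restricted closure across fragments reaches E.
A → C lies within U2.
B → A lies within U1.
E → B lies within U1.
Every dependency is enforceable on the fragments, so the decomposition is dependency-preserving.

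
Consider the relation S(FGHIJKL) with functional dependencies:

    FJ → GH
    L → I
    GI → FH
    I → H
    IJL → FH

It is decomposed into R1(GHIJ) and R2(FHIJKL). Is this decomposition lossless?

No

Common attributes: R1 ∩ R2 = {HIJ}.
No dependency enlarges {HIJ}, so (HIJ)⁺ = {HIJ}.
The closure contains neither all of R1 = {GHIJ} nor all of R2 = {FHIJKL}, so the common attributes are not a superkey of either fragment. The join is lossy.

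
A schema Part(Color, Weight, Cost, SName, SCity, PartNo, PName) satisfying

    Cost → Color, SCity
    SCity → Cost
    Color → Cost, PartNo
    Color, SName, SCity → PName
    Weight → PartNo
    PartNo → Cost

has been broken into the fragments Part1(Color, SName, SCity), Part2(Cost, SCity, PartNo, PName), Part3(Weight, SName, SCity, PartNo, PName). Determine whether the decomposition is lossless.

Yes

Chase test. Columns are Color, Weight, Cost, SName, SCity, PartNo, PName; row i has aⱼ where attribute j ∈ Parti, else bᵢⱼ.
Initial tableau (one row per fragment):
  row 1: a1 b12 b13 a4 a5 b16 b17
  row 2: b21 b22 a3 b24 a5 a6 a7
  row 3: b31 a2 b33 a4 a5 a6 a7
Rows 1 and 2 agree on SCity; apply SCity→Cost and equate their Cost entries.
Rows 1 and 3 agree on SCity; apply SCity→Cost and equate their Cost entries.
Rows 1 and 2 agree on Cost; apply Cost→Color, SCity and equate their Color, SCity entries.
Rows 1 and 3 agree on Cost; apply Cost→Color, SCity and equate their Color, SCity entries.
Rows 1 and 2 agree on Color; apply Color→Cost, PartNo and equate their Cost, PartNo entries.
Rows 1 and 3 agree on Color, SName, SCity; apply Color, SName, SCity→PName and equate their PName entries.
Row 3 is now all distinguished symbols — the join is lossless.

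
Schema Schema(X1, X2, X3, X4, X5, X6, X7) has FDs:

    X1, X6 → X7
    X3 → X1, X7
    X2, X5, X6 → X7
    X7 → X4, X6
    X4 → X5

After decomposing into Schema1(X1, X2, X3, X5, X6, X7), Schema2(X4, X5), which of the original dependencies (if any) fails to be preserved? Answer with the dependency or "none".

X7 → X4, X6

Check X7 → X4, X6: no single fragment contains all of {X4, X6, X7}, and the restricted closure of {X7} across the fragments never reaches {X4, X6}.
X1, X6 → X7 is preserved.
X3 → X1, X7 is preserved.
X2, X5, X6 → X7 is preserved.
X4 → X5 is preserved.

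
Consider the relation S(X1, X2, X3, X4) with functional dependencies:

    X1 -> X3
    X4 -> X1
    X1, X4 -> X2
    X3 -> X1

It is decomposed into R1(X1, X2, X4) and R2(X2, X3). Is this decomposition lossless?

No

Common attributes: R1 ∩ R2 = {X2}.
No dependency enlarges {X2}, so (X2)⁺ = {X2}.
The closure contains neither all of R1 = {X1, X2, X4} nor all of R2 = {X2, X3}, so the common attributes are not a superkey of either fragment. The join is lossy.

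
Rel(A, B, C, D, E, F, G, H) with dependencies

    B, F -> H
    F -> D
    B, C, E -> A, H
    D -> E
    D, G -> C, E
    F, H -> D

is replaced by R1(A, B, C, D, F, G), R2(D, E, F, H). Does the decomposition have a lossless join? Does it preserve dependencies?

Lossless test: (D, F)⁺ = {D, E, F}, which is a superkey of neither fragment — lossy.
Dependency preservation: the restricted closure of {B, F} across the fragments never reaches {H}, so B, F → H cannot be enforced without a join — not preserved.

lossy and not dependency-preserving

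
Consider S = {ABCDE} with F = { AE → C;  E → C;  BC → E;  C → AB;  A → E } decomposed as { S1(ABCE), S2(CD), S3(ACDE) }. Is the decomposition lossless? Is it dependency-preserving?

lossless and dependency-preserving

Lossless test (chase): Rows 1 and 2 agree on C; apply C→AB and equate their AB entries. Rows 1 and 3 agree on C; apply C→AB and equate their AB entries. Rows 1 and 2 agree on A; apply A→E and equate their E entries. Row 2 is now all distinguished symbols — the join is lossless.
Dependency preservation: every FD's attributes lie within a single fragment, so each can be enforced locally — preserved.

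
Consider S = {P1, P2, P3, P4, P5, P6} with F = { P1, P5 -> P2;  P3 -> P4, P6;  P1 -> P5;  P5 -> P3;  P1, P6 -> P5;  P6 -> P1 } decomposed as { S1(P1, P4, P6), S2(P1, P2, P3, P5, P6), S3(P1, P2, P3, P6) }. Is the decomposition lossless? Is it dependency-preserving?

lossless and dependency-preserving

Lossless test (chase): Rows 2 and 3 agree on P3; apply P3→P4, P6 and equate their P4, P6 entries. Rows 1 and 2 agree on P1; apply P1→P5 and equate their P5 entries. Rows 1 and 3 agree on P1; apply P1→P5 and equate their P5 entries. Rows 1 and 2 agree on P5; apply P5→P3 and equate their P3 entries. Rows 1 and 2 agree on P1, P5; apply P1, P5→P2 and equate their P2 entries. Rows 1 and 2 agree on P3; apply P3→P4, P6 and equate their P4, P6 entries. Row 1 is now all distinguished symbols — the join is lossless.
Dependency preservation: P3 → P4, P6 is not contained in any single fragment, but the restricted closure of its left-hand side across the fragments still reaches the right-hand side; the remaining FDs each lie inside some fragment. All dependencies are preserved.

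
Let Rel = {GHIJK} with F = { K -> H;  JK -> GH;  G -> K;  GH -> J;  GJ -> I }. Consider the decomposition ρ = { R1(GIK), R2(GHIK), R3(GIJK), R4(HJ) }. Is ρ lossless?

Chase test. Columns are GHIJK; row i has aⱼ where attribute j ∈ Ri, else bᵢⱼ.
Initial tableau (one row per fragment):
  row 1: a1 b12 a3 b14 a5
  row 2: a1 a2 a3 b24 a5
  row 3: a1 b32 a3 a4 a5
  row 4: b41 a2 b43 a4 b45
Rows 1 and 2 agree on K; apply K→H and equate their H entries.
Rows 1 and 3 agree on K; apply K→H and equate their H entries.
Rows 1 and 2 agree on GH; apply GH→J and equate their J entries.
Rows 1 and 3 agree on GH; apply GH→J and equate their J entries.
Row 1 is now all distinguished symbols — the join is lossless.

Yes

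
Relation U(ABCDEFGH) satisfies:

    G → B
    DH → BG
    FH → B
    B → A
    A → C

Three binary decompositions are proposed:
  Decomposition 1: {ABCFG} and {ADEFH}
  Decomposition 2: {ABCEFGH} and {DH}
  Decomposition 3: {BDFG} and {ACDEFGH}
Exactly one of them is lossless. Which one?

Decomposition 1: common = {AF}, closure = {ACF} → lossy.
Decomposition 2: common = {H}, closure = {H} → lossy.
Decomposition 3: common = {DFG}, closure = {ABCDFG} → lossless.

Decomposition 3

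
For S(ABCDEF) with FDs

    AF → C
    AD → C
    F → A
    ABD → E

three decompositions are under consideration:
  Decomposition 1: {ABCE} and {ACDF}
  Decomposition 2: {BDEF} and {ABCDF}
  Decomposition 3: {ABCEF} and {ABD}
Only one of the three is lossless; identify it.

Decomposition 1: common = {AC}, closure = {AC} → lossy.
Decomposition 2: common = {BDF}, closure = {ABCDEF} → lossless.
Decomposition 3: common = {AB}, closure = {AB} → lossy.

Decomposition 2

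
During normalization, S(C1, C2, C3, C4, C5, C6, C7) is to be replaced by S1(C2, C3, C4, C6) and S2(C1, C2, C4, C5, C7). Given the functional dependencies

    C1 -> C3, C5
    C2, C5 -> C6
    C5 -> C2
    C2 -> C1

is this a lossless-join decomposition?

Yes

Common attributes: S1 ∩ S2 = {C2, C4}.
Closure of {C2, C4}: C2 → C1 applies, adding C1; C1 → C3, C5 applies, adding C3, C5; C2, C5 → C6 applies, adding C6. So (C2, C4)⁺ = {C1, C2, C3, C4, C5, C6}.
This closure contains every attribute of S1, so S1 ∩ S2 → S1. The join is lossless.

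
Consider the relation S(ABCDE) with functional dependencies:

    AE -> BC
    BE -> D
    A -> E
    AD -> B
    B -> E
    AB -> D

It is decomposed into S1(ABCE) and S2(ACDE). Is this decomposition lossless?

Yes

Common attributes: S1 ∩ S2 = {ACE}.
Closure of {ACE}: AE → BC applies, adding B; BE → D applies, adding D. So (ACE)⁺ = {ABCDE}.
This closure contains every attribute of S1, so S1 ∩ S2 → S1. The join is lossless.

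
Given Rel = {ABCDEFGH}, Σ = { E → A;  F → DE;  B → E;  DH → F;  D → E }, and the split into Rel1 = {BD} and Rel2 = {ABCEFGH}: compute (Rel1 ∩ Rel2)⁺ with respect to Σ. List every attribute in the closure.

ABE

Rel1 ∩ Rel2 = {B}.
B → E applies, adding E
E → A applies, adding A
Closure: {ABE}.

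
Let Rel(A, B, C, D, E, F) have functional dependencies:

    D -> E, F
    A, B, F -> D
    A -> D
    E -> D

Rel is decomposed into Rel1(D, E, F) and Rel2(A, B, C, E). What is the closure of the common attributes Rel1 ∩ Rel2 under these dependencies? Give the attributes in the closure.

Rel1 ∩ Rel2 = {E}.
E → D applies, adding D
D → E, F applies, adding F
Closure: {D, E, F}.

D, E, F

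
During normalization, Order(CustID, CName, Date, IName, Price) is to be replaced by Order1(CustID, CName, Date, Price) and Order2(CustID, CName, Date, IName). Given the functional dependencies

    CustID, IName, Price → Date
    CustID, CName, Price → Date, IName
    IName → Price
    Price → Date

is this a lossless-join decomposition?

No

Common attributes: Order1 ∩ Order2 = {CustID, CName, Date}.
No dependency enlarges {CustID, CName, Date}, so (CustID, CName, Date)⁺ = {CustID, CName, Date}.
The closure contains neither all of Order1 = {CustID, CName, Date, Price} nor all of Order2 = {CustID, CName, Date, IName}, so the common attributes are not a superkey of either fragment. The join is lossy.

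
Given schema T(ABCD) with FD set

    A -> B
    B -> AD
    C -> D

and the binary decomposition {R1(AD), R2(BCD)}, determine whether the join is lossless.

Common attributes: R1 ∩ R2 = {D}.
No dependency enlarges {D}, so (D)⁺ = {D}.
The closure contains neither all of R1 = {AD} nor all of R2 = {BCD}, so the common attributes are not a superkey of either fragment. The join is lossy.

No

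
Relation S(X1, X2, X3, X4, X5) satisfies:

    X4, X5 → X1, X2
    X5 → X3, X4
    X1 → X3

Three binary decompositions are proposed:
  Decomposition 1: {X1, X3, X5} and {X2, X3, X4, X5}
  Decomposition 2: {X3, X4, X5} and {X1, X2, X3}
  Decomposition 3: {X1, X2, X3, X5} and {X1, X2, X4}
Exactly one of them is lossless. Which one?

Decomposition 1

Decomposition 1: common = {X3, X5}, closure = {X1, X2, X3, X4, X5} → lossless.
Decomposition 2: common = {X3}, closure = {X3} → lossy.
Decomposition 3: common = {X1, X2}, closure = {X1, X2, X3} → lossy.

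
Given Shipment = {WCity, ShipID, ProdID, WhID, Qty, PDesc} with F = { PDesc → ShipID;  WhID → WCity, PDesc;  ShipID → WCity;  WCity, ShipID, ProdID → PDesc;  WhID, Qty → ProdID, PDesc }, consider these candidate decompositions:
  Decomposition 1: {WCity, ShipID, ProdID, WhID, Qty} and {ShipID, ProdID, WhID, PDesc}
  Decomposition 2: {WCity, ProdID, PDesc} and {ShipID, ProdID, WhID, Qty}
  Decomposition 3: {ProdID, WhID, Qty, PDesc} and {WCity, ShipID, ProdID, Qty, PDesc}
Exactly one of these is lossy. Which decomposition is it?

Decomposition 2

Decomposition 1: common = {ShipID, ProdID, WhID}, closure = {WCity, ShipID, ProdID, WhID, PDesc} → lossless.
Decomposition 2: common = {ProdID}, closure = {ProdID} → lossy.
Decomposition 3: common = {ProdID, Qty, PDesc}, closure = {WCity, ShipID, ProdID, Qty, PDesc} → lossless.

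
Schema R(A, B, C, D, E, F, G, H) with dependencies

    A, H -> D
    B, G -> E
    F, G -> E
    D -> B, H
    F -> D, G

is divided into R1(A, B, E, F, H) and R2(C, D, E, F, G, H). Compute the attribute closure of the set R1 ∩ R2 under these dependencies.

R1 ∩ R2 = {E, F, H}.
F → D, G applies, adding D, G
D → B, H applies, adding B
Closure: {B, D, E, F, G, H}.

B, D, E, F, G, H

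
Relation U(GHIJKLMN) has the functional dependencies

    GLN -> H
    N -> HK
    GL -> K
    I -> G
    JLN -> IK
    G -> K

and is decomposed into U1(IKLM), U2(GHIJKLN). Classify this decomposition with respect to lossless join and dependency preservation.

Lossless test: (IKL)⁺ = {GIKL}, which is a superkey of neither fragment — lossy.
Dependency preservation: every FD's attributes lie within a single fragment, so each can be enforced locally — preserved.

lossy but dependency-preserving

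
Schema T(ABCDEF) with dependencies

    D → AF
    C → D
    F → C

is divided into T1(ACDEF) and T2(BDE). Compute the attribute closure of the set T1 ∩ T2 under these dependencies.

ACDEF

T1 ∩ T2 = {DE}.
D → AF applies, adding AF
F → C applies, adding C
Closure: {ACDEF}.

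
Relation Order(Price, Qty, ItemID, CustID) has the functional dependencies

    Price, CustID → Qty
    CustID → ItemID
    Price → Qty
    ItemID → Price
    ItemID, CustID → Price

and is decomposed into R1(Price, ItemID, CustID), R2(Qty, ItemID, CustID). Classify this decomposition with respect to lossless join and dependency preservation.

lossless but not dependency-preserving

Lossless test: (ItemID, CustID)⁺ = {Price, Qty, ItemID, CustID}, which contains all of one fragment — lossless.
Dependency preservation: the restricted closure of {Price} across the fragments never reaches {Qty}, so Price → Qty cannot be enforced without a join — not preserved.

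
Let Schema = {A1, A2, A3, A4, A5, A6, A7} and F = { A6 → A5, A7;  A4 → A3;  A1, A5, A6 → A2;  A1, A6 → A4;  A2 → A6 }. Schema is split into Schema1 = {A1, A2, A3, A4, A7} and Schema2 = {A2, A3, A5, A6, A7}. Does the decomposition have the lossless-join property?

Yes

Common attributes: Schema1 ∩ Schema2 = {A2, A3, A7}.
Closure of {A2, A3, A7}: A2 → A6 applies, adding A6; A6 → A5, A7 applies, adding A5. So (A2, A3, A7)⁺ = {A2, A3, A5, A6, A7}.
This closure contains every attribute of Schema2, so Schema1 ∩ Schema2 → Schema2. The join is lossless.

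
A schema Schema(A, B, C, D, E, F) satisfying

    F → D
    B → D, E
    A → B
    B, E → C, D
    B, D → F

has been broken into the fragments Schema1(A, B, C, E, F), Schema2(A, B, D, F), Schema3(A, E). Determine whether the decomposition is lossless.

Yes

Chase test. Columns are A, B, C, D, E, F; row i has aⱼ where attribute j ∈ Schemai, else bᵢⱼ.
Initial tableau (one row per fragment):
  row 1: a1 a2 a3 b14 a5 a6
  row 2: a1 a2 b23 a4 b25 a6
  row 3: a1 b32 b33 b34 a5 b36
Rows 1 and 2 agree on F; apply F→D and equate their D entries.
Rows 1 and 2 agree on B; apply B→D, E and equate their D, E entries.
Rows 1 and 3 agree on A; apply A→B and equate their B entries.
Rows 1 and 2 agree on B, E; apply B, E→C, D and equate their C, D entries.
Rows 1 and 3 agree on B, E; apply B, E→C, D and equate their C, D entries.
Rows 1 and 3 agree on B, D; apply B, D→F and equate their F entries.
Row 1 is now all distinguished symbols — the join is lossless.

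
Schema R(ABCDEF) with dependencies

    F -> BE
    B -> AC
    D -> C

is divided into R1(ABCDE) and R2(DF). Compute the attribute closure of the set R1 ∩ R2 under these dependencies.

CD

R1 ∩ R2 = {D}.
D → C applies, adding C
Closure: {CD}.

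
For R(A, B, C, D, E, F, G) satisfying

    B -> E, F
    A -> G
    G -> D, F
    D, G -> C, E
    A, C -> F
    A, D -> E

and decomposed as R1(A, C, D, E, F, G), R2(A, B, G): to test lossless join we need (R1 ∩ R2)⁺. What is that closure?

R1 ∩ R2 = {A, G}.
G → D, F applies, adding D, F
D, G → C, E applies, adding C, E
Closure: {A, C, D, E, F, G}.

A, C, D, E, F, G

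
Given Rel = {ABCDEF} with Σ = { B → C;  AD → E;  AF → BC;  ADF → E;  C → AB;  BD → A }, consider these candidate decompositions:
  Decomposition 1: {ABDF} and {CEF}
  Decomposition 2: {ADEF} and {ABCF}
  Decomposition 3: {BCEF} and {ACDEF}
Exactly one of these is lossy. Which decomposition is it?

Decomposition 1

Decomposition 1: common = {F}, closure = {F} → lossy.
Decomposition 2: common = {AF}, closure = {ABCF} → lossless.
Decomposition 3: common = {CEF}, closure = {ABCEF} → lossless.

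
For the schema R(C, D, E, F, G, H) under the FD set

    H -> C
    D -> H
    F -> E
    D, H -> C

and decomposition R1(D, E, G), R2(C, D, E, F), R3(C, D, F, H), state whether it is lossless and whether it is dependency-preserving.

lossy but dependency-preserving

Lossless test (chase): Rows 1 and 2 agree on D; apply D→H and equate their H entries. Rows 1 and 3 agree on D; apply D→H and equate their H entries. Rows 2 and 3 agree on F; apply F→E and equate their E entries. Rows 1 and 2 agree on D, H; apply D, H→C and equate their C entries. No row becomes fully distinguished — the join is lossy.
Dependency preservation: every FD's attributes lie within a single fragment, so each can be enforced locally — preserved.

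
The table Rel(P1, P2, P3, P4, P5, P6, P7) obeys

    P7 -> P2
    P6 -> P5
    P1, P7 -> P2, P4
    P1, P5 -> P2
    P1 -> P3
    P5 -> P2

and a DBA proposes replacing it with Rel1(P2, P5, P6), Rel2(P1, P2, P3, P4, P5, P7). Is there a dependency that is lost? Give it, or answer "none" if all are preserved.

none

P7 → P2 lies within Rel2.
P6 → P5 lies within Rel1.
P1, P7 → P2, P4 lies within Rel2.
P1, P5 → P2 lies within Rel2.
P1 → P3 lies within Rel2.
P5 → P2 lies within Rel1.
Every dependency is enforceable on the fragments, so the decomposition is dependency-preserving.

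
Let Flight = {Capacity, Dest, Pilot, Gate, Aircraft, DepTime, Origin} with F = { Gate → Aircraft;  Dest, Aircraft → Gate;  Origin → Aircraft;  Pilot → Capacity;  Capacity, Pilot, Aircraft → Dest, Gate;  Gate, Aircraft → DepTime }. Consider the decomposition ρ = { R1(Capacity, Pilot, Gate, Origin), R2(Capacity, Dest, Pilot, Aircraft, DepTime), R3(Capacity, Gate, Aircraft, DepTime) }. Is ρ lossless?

Yes

Chase test. Columns are Capacity, Dest, Pilot, Gate, Aircraft, DepTime, Origin; row i has aⱼ where attribute j ∈ Ri, else bᵢⱼ.
Initial tableau (one row per fragment):
  row 1: a1 b12 a3 a4 b15 b16 a7
  row 2: a1 a2 a3 b24 a5 a6 b27
  row 3: a1 b32 b33 a4 a5 a6 b37
Rows 1 and 3 agree on Gate; apply Gate→Aircraft and equate their Aircraft entries.
Rows 1 and 2 agree on Capacity, Pilot, Aircraft; apply Capacity, Pilot, Aircraft→Dest, Gate and equate their Dest, Gate entries.
Rows 1 and 2 agree on Gate, Aircraft; apply Gate, Aircraft→DepTime and equate their DepTime entries.
Row 1 is now all distinguished symbols — the join is lossless.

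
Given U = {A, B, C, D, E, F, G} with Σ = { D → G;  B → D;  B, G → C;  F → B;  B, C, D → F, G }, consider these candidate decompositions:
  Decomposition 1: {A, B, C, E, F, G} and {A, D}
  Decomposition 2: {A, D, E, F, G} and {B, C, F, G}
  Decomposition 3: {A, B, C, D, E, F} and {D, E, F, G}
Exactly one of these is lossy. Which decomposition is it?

Decomposition 1: common = {A}, closure = {A} → lossy.
Decomposition 2: common = {F, G}, closure = {B, C, D, F, G} → lossless.
Decomposition 3: common = {D, E, F}, closure = {B, C, D, E, F, G} → lossless.

Decomposition 1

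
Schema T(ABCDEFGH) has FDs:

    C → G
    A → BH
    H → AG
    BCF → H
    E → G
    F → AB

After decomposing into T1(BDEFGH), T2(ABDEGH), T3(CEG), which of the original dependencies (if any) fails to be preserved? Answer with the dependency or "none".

none

C → G lies within T3.
A → BH lies within T2.
H → AG lies within T2.
BCF → H: restricted closure across fragments reaches H.
E → G lies within T1.
F → AB: restricted closure across fragments reaches AB.
Every dependency is enforceable on the fragments, so the decomposition is dependency-preserving.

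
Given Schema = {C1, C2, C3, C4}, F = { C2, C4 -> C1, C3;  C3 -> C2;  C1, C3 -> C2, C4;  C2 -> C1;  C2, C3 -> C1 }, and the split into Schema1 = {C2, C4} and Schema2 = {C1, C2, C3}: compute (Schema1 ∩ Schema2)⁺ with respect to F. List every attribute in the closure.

Schema1 ∩ Schema2 = {C2}.
C2 → C1 applies, adding C1
Closure: {C1, C2}.

C1, C2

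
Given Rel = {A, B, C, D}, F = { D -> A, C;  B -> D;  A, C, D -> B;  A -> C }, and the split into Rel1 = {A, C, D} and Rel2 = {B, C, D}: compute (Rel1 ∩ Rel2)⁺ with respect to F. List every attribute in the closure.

A, B, C, D

Rel1 ∩ Rel2 = {C, D}.
D → A, C applies, adding A
A, C, D → B applies, adding B
Closure: {A, B, C, D}.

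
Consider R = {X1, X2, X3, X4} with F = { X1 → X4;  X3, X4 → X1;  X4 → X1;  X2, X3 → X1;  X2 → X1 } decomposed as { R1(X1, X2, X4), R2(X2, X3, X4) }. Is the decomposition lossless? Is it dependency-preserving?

Lossless test: (X2, X4)⁺ = {X1, X2, X4}, which contains all of one fragment — lossless.
Dependency preservation: X3, X4 → X1; X2, X3 → X1 are not contained in any single fragment, but the restricted closure of each left-hand side across the fragments still reaches the right-hand side; the remaining FDs each lie inside some fragment. All dependencies are preserved.

lossless and dependency-preserving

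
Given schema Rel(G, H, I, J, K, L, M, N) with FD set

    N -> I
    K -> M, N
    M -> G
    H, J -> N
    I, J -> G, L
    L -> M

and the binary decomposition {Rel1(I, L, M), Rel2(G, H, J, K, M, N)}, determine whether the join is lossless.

Common attributes: Rel1 ∩ Rel2 = {M}.
Closure of {M}: M → G applies, adding G. So (M)⁺ = {G, M}.
The closure contains neither all of Rel1 = {I, L, M} nor all of Rel2 = {G, H, J, K, M, N}, so the common attributes are not a superkey of either fragment. The join is lossy.

No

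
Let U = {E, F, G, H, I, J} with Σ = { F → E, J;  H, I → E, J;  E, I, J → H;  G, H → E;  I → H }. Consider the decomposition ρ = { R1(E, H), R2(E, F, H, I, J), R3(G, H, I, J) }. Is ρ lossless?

No

Chase test. Columns are E, F, G, H, I, J; row i has aⱼ where attribute j ∈ Ri, else bᵢⱼ.
Initial tableau (one row per fragment):
  row 1: a1 b12 b13 a4 b15 b16
  row 2: a1 a2 b23 a4 a5 a6
  row 3: b31 b32 a3 a4 a5 a6
Rows 2 and 3 agree on H, I; apply H, I→E, J and equate their E, J entries.
No row becomes fully distinguished — the join is lossy.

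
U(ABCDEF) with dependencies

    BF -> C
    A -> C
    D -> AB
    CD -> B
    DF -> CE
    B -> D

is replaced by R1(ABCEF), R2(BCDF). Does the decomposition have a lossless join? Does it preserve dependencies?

lossless and dependency-preserving

Lossless test: (BCF)⁺ = {ABCDEF}, which contains all of one fragment — lossless.
Dependency preservation: D → AB; DF → CE are not contained in any single fragment, but the restricted closure of each left-hand side across the fragments still reaches the right-hand side; the remaining FDs each lie inside some fragment. All dependencies are preserved.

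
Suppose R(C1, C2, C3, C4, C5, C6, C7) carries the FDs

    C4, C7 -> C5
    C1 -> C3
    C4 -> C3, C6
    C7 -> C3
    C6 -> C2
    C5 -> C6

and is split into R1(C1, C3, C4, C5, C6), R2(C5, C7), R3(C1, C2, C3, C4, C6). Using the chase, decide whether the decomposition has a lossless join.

No

Chase test. Columns are C1, C2, C3, C4, C5, C6, C7; row i has aⱼ where attribute j ∈ Ri, else bᵢⱼ.
Initial tableau (one row per fragment):
  row 1: a1 b12 a3 a4 a5 a6 b17
  row 2: b21 b22 b23 b24 a5 b26 a7
  row 3: a1 a2 a3 a4 b35 a6 b37
Rows 1 and 3 agree on C6; apply C6→C2 and equate their C2 entries.
Rows 1 and 2 agree on C5; apply C5→C6 and equate their C6 entries.
Rows 1 and 2 agree on C6; apply C6→C2 and equate their C2 entries.
No row becomes fully distinguished — the join is lossy.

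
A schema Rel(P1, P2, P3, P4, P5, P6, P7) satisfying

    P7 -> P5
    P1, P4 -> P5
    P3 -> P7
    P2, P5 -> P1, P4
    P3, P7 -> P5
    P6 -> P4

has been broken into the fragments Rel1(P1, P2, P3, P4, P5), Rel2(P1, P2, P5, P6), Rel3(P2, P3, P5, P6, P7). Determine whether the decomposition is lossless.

Chase test. Columns are P1, P2, P3, P4, P5, P6, P7; row i has aⱼ where attribute j ∈ Reli, else bᵢⱼ.
Initial tableau (one row per fragment):
  row 1: a1 a2 a3 a4 a5 b16 b17
  row 2: a1 a2 b23 b24 a5 a6 b27
  row 3: b31 a2 a3 b34 a5 a6 a7
Rows 1 and 3 agree on P3; apply P3→P7 and equate their P7 entries.
Rows 1 and 2 agree on P2, P5; apply P2, P5→P1, P4 and equate their P1, P4 entries.
Rows 1 and 3 agree on P2, P5; apply P2, P5→P1, P4 and equate their P1, P4 entries.
Row 3 is now all distinguished symbols — the join is lossless.

Yes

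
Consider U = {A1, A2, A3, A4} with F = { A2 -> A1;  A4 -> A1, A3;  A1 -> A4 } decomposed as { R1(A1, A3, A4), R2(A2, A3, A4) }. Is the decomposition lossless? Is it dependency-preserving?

lossless and dependency-preserving

Lossless test: (A3, A4)⁺ = {A1, A3, A4}, which contains all of one fragment — lossless.
Dependency preservation: A2 → A1 is not contained in any single fragment, but the restricted closure of its left-hand side across the fragments still reaches the right-hand side; the remaining FDs each lie inside some fragment. All dependencies are preserved.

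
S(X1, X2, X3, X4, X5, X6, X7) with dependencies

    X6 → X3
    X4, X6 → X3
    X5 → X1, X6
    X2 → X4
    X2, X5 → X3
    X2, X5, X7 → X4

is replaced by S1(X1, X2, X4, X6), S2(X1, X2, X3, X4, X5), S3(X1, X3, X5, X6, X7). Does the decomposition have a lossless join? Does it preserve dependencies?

lossy but dependency-preserving

Lossless test (chase): Rows 1 and 3 agree on X6; apply X6→X3 and equate their X3 entries. Rows 2 and 3 agree on X5; apply X5→X1, X6 and equate their X1, X6 entries. No row becomes fully distinguished — the join is lossy.
Dependency preservation: X4, X6 → X3; X2, X5, X7 → X4 are not contained in any single fragment, but the restricted closure of each left-hand side across the fragments still reaches the right-hand side; the remaining FDs each lie inside some fragment. All dependencies are preserved.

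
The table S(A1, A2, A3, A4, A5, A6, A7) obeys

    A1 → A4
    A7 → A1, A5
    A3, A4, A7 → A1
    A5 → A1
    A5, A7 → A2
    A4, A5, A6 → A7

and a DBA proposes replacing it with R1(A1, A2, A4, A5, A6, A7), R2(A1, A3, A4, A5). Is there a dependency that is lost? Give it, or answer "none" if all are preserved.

none

A1 → A4 lies within R1.
A7 → A1, A5 lies within R1.
A3, A4, A7 → A1: restricted closure across fragments reaches A1.
A5 → A1 lies within R1.
A5, A7 → A2 lies within R1.
A4, A5, A6 → A7 lies within R1.
Every dependency is enforceable on the fragments, so the decomposition is dependency-preserving.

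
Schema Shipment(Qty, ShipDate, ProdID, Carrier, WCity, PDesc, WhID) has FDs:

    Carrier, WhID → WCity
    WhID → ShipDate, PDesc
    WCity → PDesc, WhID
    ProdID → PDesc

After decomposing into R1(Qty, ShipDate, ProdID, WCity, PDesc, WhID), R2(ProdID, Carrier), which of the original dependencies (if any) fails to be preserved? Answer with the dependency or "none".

Check Carrier, WhID → WCity: no single fragment contains all of {Carrier, WCity, WhID}, and the restricted closure of {Carrier, WhID} across the fragments never reaches {WCity}.
WhID → ShipDate, PDesc is preserved.
WCity → PDesc, WhID is preserved.
ProdID → PDesc is preserved.

Carrier, WhID → WCity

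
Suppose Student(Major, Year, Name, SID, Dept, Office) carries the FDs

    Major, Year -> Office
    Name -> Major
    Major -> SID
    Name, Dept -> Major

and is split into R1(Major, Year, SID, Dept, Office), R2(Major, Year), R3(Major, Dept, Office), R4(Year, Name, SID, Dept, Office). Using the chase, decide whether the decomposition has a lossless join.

Chase test. Columns are Major, Year, Name, SID, Dept, Office; row i has aⱼ where attribute j ∈ Ri, else bᵢⱼ.
Initial tableau (one row per fragment):
  row 1: a1 a2 b13 a4 a5 a6
  row 2: a1 a2 b23 b24 b25 b26
  row 3: a1 b32 b33 b34 a5 a6
  row 4: b41 a2 a3 a4 a5 a6
Rows 1 and 2 agree on Major, Year; apply Major, Year→Office and equate their Office entries.
Rows 1 and 2 agree on Major; apply Major→SID and equate their SID entries.
Rows 1 and 3 agree on Major; apply Major→SID and equate their SID entries.
No row becomes fully distinguished — the join is lossy.

No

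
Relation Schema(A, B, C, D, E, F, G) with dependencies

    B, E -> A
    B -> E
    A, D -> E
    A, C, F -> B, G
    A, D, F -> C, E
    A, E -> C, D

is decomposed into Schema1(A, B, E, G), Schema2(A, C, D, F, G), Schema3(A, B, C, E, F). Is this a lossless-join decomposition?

Yes

Chase test. Columns are A, B, C, D, E, F, G; row i has aⱼ where attribute j ∈ Schemai, else bᵢⱼ.
Initial tableau (one row per fragment):
  row 1: a1 a2 b13 b14 a5 b16 a7
  row 2: a1 b22 a3 a4 b25 a6 a7
  row 3: a1 a2 a3 b34 a5 a6 b37
Rows 2 and 3 agree on A, C, F; apply A, C, F→B, G and equate their B, G entries.
Rows 1 and 3 agree on A, E; apply A, E→C, D and equate their C, D entries.
Rows 1 and 2 agree on B; apply B→E and equate their E entries.
Rows 1 and 2 agree on A, E; apply A, E→C, D and equate their C, D entries.
Row 2 is now all distinguished symbols — the join is lossless.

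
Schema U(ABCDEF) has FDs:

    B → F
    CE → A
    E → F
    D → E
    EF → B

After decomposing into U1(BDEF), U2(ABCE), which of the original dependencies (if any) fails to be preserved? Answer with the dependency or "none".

none

B → F lies within U1.
CE → A lies within U2.
E → F lies within U1.
D → E lies within U1.
EF → B lies within U1.
Every dependency is enforceable on the fragments, so the decomposition is dependency-preserving.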